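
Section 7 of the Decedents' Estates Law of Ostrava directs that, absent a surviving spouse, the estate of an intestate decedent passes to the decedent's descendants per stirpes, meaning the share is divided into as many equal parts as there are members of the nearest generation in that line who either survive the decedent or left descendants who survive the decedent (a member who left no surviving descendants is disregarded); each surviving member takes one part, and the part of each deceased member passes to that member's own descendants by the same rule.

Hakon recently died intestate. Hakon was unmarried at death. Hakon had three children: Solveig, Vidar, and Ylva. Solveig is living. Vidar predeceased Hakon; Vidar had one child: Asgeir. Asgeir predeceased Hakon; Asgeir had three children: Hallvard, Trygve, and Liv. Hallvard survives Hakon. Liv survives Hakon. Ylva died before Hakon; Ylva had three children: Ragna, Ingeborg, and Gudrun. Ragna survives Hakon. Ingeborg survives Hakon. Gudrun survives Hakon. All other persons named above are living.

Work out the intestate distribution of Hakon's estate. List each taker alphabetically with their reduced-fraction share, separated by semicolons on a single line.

There is no surviving spouse, so the entire estate passes to Hakon's descendants per stirpes.
The estate is divided into 3 equal shares of 1/3 among Solveig, Vidar, Ylva.
Solveig is living and takes 1/3.
Vidar predeceased; the 1/3 allotted to Vidar's branch passes to Vidar's issue by representation.
Asgeir's line is the sole branch at this level, so the full 1/3 passes to Asgeir's issue by representation.
The 1/3 is divided into 3 equal shares of 1/9 among Hallvard, Trygve, Liv.
Hallvard is living and takes 1/9.
Trygve is living and takes 1/9.
Liv is living and takes 1/9.
Ylva predeceased; the 1/3 allotted to Ylva's branch passes to Ylva's issue by representation.
The 1/3 is divided into 3 equal shares of 1/9 among Ragna, Ingeborg, Gudrun.
Ragna is living and takes 1/9.
Ingeborg is living and takes 1/9.
Gudrun is living and takes 1/9.

Gudrun 1/9; Hallvard 1/9; Ingeborg 1/9; Liv 1/9; Ragna 1/9; Solveig 1/3; Trygve 1/9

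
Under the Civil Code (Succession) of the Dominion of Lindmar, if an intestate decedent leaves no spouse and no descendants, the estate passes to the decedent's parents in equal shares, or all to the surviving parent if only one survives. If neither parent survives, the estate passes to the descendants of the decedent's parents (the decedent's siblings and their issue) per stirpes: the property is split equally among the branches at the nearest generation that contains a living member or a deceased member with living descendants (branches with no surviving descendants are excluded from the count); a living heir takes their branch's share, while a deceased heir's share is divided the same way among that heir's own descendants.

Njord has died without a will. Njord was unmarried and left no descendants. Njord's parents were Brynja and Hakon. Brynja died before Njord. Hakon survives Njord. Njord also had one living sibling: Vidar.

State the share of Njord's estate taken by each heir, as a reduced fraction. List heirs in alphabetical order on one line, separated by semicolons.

Only one parent, Hakon, survives, so Hakon takes the entire estate. The siblings take nothing because a surviving parent has priority.

Hakon 1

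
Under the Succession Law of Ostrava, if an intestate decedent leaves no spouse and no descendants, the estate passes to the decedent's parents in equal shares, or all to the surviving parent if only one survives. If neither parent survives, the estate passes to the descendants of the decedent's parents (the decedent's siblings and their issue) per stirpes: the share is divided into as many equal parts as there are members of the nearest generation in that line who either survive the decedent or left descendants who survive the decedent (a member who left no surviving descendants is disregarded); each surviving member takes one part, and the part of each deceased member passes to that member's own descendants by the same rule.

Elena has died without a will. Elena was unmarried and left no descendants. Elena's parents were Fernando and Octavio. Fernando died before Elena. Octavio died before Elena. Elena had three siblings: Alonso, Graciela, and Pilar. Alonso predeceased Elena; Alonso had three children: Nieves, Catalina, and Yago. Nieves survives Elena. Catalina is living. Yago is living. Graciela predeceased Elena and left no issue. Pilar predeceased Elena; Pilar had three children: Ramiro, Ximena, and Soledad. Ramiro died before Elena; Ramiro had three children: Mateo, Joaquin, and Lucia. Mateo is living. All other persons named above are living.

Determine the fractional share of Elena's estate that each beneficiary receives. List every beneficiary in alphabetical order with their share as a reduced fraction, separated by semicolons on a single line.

Catalina 1/6; Joaquin 1/18; Lucia 1/18; Mateo 1/18; Nieves 1/6; Soledad 1/6; Ximena 1/6; Yago 1/6

Neither parent survives and there are no descendants, so the estate passes to Elena's siblings and their issue per stirpes.
Graciela left no surviving issue, so that branch lapses and is disregarded.
The estate is divided into 2 equal shares of 1/2 among Alonso, Pilar.
Alonso predeceased; the 1/2 allotted to Alonso's branch passes to Alonso's issue by representation.
The 1/2 is divided into 3 equal shares of 1/6 among Nieves, Catalina, Yago.
Nieves is living and takes 1/6.
Catalina is living and takes 1/6.
Yago is living and takes 1/6.
Pilar predeceased; the 1/2 allotted to Pilar's branch passes to Pilar's issue by representation.
The 1/2 is divided into 3 equal shares of 1/6 among Ramiro, Ximena, Soledad.
Ramiro predeceased; the 1/6 allotted to Ramiro's branch passes to Ramiro's issue by representation.
The 1/6 is divided into 3 equal shares of 1/18 among Mateo, Joaquin, Lucia.
Mateo is living and takes 1/18.
Joaquin is living and takes 1/18.
Lucia is living and takes 1/18.
Ximena is living and takes 1/6.
Soledad is living and takes 1/6.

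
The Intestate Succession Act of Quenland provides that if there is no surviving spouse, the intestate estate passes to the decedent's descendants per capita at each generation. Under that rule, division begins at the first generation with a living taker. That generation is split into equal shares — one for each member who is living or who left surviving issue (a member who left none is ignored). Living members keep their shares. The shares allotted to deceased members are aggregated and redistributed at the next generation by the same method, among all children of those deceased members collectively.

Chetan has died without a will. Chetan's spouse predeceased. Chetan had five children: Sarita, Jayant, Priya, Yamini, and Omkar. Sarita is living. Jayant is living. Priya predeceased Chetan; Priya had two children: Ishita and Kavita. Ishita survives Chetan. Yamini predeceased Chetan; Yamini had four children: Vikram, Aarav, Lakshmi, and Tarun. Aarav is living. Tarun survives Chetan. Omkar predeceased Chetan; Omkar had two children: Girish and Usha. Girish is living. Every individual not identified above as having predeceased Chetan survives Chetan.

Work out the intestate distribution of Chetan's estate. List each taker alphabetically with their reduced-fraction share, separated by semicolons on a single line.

Aarav 3/40; Girish 3/40; Ishita 3/40; Jayant 1/5; Kavita 3/40; Lakshmi 3/40; Sarita 1/5; Tarun 3/40; Usha 3/40; Vikram 3/40

There is no surviving spouse, so the entire estate passes to Chetan's descendants per capita at each generation.
At generation 1 (Sarita, Jayant, Priya, Yamini, Omkar) there are 5 shares of (1)/5 = 1/5 each.
Living: Sarita and Jayant — each takes 1/5.
Deceased: Priya, Yamini, and Omkar. Their combined 3/5 is pooled and carried to generation 2.
At generation 2 (Ishita, Kavita, Vikram, Aarav, Lakshmi, Tarun, Girish, Usha) there are 8 shares of (3/5)/8 = 3/40 each.
Living: Ishita, Kavita, Vikram, Aarav, Lakshmi, Tarun, Girish, and Usha — each takes 3/40.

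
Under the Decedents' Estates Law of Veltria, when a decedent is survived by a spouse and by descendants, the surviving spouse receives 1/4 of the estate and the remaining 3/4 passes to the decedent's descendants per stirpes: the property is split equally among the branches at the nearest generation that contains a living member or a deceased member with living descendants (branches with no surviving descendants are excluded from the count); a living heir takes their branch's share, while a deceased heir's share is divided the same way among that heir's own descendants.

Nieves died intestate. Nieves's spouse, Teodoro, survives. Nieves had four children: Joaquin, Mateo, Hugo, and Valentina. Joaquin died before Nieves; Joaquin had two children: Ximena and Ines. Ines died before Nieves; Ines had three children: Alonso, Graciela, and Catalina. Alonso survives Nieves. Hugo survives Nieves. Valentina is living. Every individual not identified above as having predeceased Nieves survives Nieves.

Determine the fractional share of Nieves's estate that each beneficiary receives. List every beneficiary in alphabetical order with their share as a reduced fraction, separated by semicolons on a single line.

Alonso 1/32; Catalina 1/32; Graciela 1/32; Hugo 3/16; Mateo 3/16; Teodoro 1/4; Valentina 3/16; Ximena 3/32

Teodoro, as surviving spouse, takes 1/4.
The remaining 3/4 passes to Nieves's descendants per stirpes.
The 3/4 is divided into 4 equal shares of 3/16 among Joaquin, Mateo, Hugo, Valentina.
Joaquin predeceased; the 3/16 allotted to Joaquin's branch passes to Joaquin's issue by representation.
The 3/16 is divided into 2 equal shares of 3/32 among Ximena, Ines.
Ximena is living and takes 3/32.
Ines predeceased; the 3/32 allotted to Ines's branch passes to Ines's issue by representation.
The 3/32 is divided into 3 equal shares of 1/32 among Alonso, Graciela, Catalina.
Alonso is living and takes 1/32.
Graciela is living and takes 1/32.
Catalina is living and takes 1/32.
Mateo is living and takes 3/16.
Hugo is living and takes 3/16.
Valentina is living and takes 3/16.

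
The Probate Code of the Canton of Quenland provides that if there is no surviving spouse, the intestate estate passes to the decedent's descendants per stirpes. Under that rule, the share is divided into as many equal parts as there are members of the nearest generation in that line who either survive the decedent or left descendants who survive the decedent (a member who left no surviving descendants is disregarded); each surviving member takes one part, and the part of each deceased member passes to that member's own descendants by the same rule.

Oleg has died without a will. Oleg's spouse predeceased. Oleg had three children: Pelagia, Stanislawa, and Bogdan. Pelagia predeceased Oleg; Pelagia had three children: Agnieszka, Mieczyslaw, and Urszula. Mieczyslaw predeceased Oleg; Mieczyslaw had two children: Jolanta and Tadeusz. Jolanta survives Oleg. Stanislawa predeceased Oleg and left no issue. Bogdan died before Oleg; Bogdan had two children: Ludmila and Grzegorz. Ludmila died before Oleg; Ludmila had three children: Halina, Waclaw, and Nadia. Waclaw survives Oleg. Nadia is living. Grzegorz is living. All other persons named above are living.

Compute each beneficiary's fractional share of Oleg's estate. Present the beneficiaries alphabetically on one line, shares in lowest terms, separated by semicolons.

Agnieszka 1/6; Grzegorz 1/4; Halina 1/12; Jolanta 1/12; Nadia 1/12; Tadeusz 1/12; Urszula 1/6; Waclaw 1/12

There is no surviving spouse, so the entire estate passes to Oleg's descendants per stirpes.
Stanislawa left no surviving issue, so that branch lapses and is disregarded.
The estate is divided into 2 equal shares of 1/2 among Pelagia, Bogdan.
Pelagia predeceased; the 1/2 allotted to Pelagia's branch passes to Pelagia's issue by representation.
The 1/2 is divided into 3 equal shares of 1/6 among Agnieszka, Mieczyslaw, Urszula.
Agnieszka is living and takes 1/6.
Mieczyslaw predeceased; the 1/6 allotted to Mieczyslaw's branch passes to Mieczyslaw's issue by representation.
The 1/6 is divided into 2 equal shares of 1/12 among Jolanta, Tadeusz.
Jolanta is living and takes 1/12.
Tadeusz is living and takes 1/12.
Urszula is living and takes 1/6.
Bogdan predeceased; the 1/2 allotted to Bogdan's branch passes to Bogdan's issue by representation.
The 1/2 is divided into 2 equal shares of 1/4 among Ludmila, Grzegorz.
Ludmila predeceased; the 1/4 allotted to Ludmila's branch passes to Ludmila's issue by representation.
The 1/4 is divided into 3 equal shares of 1/12 among Halina, Waclaw, Nadia.
Halina is living and takes 1/12.
Waclaw is living and takes 1/12.
Nadia is living and takes 1/12.
Grzegorz is living and takes 1/4.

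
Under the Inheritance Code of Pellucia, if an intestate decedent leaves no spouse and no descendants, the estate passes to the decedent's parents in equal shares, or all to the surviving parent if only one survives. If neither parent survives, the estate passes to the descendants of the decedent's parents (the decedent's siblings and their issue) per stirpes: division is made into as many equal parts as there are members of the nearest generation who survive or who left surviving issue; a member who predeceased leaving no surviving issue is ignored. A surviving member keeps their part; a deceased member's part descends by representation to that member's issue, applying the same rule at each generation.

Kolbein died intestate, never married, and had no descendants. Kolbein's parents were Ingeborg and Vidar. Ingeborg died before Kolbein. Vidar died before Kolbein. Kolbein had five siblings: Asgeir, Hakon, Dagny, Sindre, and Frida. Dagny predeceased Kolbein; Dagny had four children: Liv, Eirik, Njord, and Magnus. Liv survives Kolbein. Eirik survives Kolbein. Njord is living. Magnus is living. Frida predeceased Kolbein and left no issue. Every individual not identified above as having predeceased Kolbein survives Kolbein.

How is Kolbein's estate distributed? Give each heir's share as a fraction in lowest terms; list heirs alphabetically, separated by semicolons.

Asgeir 1/4; Eirik 1/16; Hakon 1/4; Liv 1/16; Magnus 1/16; Njord 1/16; Sindre 1/4

Neither parent survives and there are no descendants, so the estate passes to Kolbein's siblings and their issue per stirpes.
Frida left no surviving issue, so that branch lapses and is disregarded.
The estate is divided into 4 equal shares of 1/4 among Asgeir, Hakon, Dagny, Sindre.
Asgeir is living and takes 1/4.
Hakon is living and takes 1/4.
Dagny predeceased; the 1/4 allotted to Dagny's branch passes to Dagny's issue by representation.
The 1/4 is divided into 4 equal shares of 1/16 among Liv, Eirik, Njord, Magnus.
Liv is living and takes 1/16.
Eirik is living and takes 1/16.
Njord is living and takes 1/16.
Magnus is living and takes 1/16.
Sindre is living and takes 1/4.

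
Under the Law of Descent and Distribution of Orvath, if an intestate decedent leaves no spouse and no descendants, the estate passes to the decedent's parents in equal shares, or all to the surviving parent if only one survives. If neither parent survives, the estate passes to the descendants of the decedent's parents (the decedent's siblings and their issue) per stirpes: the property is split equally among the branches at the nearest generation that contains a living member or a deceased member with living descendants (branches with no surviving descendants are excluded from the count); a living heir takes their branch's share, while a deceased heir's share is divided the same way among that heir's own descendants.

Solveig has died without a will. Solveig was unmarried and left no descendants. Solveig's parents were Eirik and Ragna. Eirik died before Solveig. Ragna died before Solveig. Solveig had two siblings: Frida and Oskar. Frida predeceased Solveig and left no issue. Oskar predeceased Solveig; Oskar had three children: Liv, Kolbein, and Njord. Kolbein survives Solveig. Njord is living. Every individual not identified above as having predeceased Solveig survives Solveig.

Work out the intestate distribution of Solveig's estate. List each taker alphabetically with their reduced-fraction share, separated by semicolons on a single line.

Kolbein 1/3; Liv 1/3; Njord 1/3

Neither parent survives and there are no descendants, so the estate passes to Solveig's siblings and their issue per stirpes.
Frida left no surviving issue, so that branch lapses and is disregarded.
Oskar's line is the sole branch at this level, so the full 1 passes to Oskar's issue by representation.
The estate is divided into 3 equal shares of 1/3 among Liv, Kolbein, Njord.
Liv is living and takes 1/3.
Kolbein is living and takes 1/3.
Njord is living and takes 1/3.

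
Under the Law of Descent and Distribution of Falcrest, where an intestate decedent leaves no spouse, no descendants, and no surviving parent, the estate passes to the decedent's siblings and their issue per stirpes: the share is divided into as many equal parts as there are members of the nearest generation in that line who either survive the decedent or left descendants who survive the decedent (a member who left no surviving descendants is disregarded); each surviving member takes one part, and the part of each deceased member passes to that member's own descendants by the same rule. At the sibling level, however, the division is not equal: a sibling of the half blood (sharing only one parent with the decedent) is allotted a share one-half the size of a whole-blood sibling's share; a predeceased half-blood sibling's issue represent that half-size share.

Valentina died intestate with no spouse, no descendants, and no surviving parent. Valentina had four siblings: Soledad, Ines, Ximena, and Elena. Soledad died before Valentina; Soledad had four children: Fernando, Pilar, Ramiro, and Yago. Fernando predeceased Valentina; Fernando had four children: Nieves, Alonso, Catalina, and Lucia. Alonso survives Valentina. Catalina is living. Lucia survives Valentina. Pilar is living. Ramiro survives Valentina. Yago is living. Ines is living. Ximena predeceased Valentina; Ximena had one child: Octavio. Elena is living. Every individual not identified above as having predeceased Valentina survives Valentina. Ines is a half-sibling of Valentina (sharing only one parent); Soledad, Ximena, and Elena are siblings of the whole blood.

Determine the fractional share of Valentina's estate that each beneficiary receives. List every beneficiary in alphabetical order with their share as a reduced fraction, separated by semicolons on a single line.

No spouse, descendants, or parent survives, so the estate passes to Valentina's siblings per stirpes.
Half-blood siblings count for one-half the weight of whole-blood siblings at the initial division.
Dividing 1 in proportion to weights (total weight 7/2): Soledad (weight 1) → 2/7; Ines (weight 1/2) → 1/7; Ximena (weight 1) → 2/7; Elena (weight 1) → 2/7.
Soledad predeceased; the 2/7 allotted to Soledad's branch passes to Soledad's issue by representation.
The 2/7 is divided into 4 equal shares of 1/14 among Fernando, Pilar, Ramiro, Yago.
Fernando predeceased; the 1/14 allotted to Fernando's branch passes to Fernando's issue by representation.
The 1/14 is divided into 4 equal shares of 1/56 among Nieves, Alonso, Catalina, Lucia.
Nieves is living and takes 1/56.
Alonso is living and takes 1/56.
Catalina is living and takes 1/56.
Lucia is living and takes 1/56.
Pilar is living and takes 1/14.
Ramiro is living and takes 1/14.
Yago is living and takes 1/14.
Ines is living and takes 1/7.
Ximena predeceased; the 2/7 allotted to Ximena's branch passes to Ximena's issue by representation.
Octavio is the sole taker at this level and receives the full 2/7.
Elena is living and takes 2/7.

Alonso 1/56; Catalina 1/56; Elena 2/7; Ines 1/7; Lucia 1/56; Nieves 1/56; Octavio 2/7; Pilar 1/14; Ramiro 1/14; Yago 1/14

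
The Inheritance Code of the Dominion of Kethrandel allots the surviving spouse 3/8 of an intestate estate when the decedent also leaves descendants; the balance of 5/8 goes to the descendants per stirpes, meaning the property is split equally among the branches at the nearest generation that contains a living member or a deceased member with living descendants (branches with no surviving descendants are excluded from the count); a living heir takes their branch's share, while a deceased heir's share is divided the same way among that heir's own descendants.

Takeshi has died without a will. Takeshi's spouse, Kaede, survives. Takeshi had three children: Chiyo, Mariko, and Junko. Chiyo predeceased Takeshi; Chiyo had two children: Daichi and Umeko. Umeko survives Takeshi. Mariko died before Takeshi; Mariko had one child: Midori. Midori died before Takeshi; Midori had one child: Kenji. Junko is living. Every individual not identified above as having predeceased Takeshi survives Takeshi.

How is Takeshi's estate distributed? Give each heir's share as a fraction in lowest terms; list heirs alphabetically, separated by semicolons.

Daichi 5/48; Junko 5/24; Kaede 3/8; Kenji 5/24; Umeko 5/48

Kaede, as surviving spouse, takes 3/8.
The remaining 5/8 passes to Takeshi's descendants per stirpes.
The 5/8 is divided into 3 equal shares of 5/24 among Chiyo, Mariko, Junko.
Chiyo predeceased; the 5/24 allotted to Chiyo's branch passes to Chiyo's issue by representation.
The 5/24 is divided into 2 equal shares of 5/48 among Daichi, Umeko.
Daichi is living and takes 5/48.
Umeko is living and takes 5/48.
Mariko predeceased; the 5/24 allotted to Mariko's branch passes to Mariko's issue by representation.
Midori's line is the sole branch at this level, so the full 5/24 passes to Midori's issue by representation.
Kenji is the sole taker at this level and receives the full 5/24.
Junko is living and takes 5/24.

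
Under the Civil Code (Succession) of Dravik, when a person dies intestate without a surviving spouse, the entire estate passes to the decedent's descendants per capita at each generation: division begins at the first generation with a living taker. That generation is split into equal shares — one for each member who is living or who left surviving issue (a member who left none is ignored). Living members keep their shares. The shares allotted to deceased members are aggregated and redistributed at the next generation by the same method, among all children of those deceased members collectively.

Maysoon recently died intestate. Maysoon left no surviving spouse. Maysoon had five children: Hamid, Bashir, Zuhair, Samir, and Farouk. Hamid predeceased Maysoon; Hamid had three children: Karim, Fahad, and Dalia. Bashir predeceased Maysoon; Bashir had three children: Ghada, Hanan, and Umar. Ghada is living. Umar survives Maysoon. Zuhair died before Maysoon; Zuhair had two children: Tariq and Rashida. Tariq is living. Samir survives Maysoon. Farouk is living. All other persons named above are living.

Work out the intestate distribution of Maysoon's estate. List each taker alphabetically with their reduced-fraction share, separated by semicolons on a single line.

Dalia 3/40; Fahad 3/40; Farouk 1/5; Ghada 3/40; Hanan 3/40; Karim 3/40; Rashida 3/40; Samir 1/5; Tariq 3/40; Umar 3/40

There is no surviving spouse, so the entire estate passes to Maysoon's descendants per capita at each generation.
At generation 1 (Hamid, Bashir, Zuhair, Samir, Farouk) there are 5 shares of (1)/5 = 1/5 each.
Living: Samir and Farouk — each takes 1/5.
Deceased: Hamid, Bashir, and Zuhair. Their combined 3/5 is pooled and carried to generation 2.
At generation 2 (Karim, Fahad, Dalia, Ghada, Hanan, Umar, Tariq, Rashida) there are 8 shares of (3/5)/8 = 3/40 each.
Living: Karim, Fahad, Dalia, Ghada, Hanan, Umar, Tariq, and Rashida — each takes 3/40.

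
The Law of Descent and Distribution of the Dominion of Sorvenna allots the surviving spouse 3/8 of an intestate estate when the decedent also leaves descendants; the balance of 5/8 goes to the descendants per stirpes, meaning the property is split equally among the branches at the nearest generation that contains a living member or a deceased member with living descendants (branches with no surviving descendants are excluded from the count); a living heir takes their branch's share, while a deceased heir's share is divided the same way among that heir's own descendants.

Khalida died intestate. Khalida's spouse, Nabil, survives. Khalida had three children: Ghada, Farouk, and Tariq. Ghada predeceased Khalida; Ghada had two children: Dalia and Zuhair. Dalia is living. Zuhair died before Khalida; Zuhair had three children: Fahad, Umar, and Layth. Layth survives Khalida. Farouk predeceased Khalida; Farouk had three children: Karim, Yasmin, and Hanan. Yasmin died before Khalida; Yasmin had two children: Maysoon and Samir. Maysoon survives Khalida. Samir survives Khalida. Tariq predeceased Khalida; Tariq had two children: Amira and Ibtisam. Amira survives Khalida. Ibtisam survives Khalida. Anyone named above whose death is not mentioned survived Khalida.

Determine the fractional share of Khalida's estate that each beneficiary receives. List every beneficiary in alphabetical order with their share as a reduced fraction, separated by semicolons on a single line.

Nabil, as surviving spouse, takes 3/8.
The remaining 5/8 passes to Khalida's descendants per stirpes.
The 5/8 is divided into 3 equal shares of 5/24 among Ghada, Farouk, Tariq.
Ghada predeceased; the 5/24 allotted to Ghada's branch passes to Ghada's issue by representation.
The 5/24 is divided into 2 equal shares of 5/48 among Dalia, Zuhair.
Dalia is living and takes 5/48.
Zuhair predeceased; the 5/48 allotted to Zuhair's branch passes to Zuhair's issue by representation.
The 5/48 is divided into 3 equal shares of 5/144 among Fahad, Umar, Layth.
Fahad is living and takes 5/144.
Umar is living and takes 5/144.
Layth is living and takes 5/144.
Farouk predeceased; the 5/24 allotted to Farouk's branch passes to Farouk's issue by representation.
The 5/24 is divided into 3 equal shares of 5/72 among Karim, Yasmin, Hanan.
Karim is living and takes 5/72.
Yasmin predeceased; the 5/72 allotted to Yasmin's branch passes to Yasmin's issue by representation.
The 5/72 is divided into 2 equal shares of 5/144 among Maysoon, Samir.
Maysoon is living and takes 5/144.
Samir is living and takes 5/144.
Hanan is living and takes 5/72.
Tariq predeceased; the 5/24 allotted to Tariq's branch passes to Tariq's issue by representation.
The 5/24 is divided into 2 equal shares of 5/48 among Amira, Ibtisam.
Amira is living and takes 5/48.
Ibtisam is living and takes 5/48.

Amira 5/48; Dalia 5/48; Fahad 5/144; Hanan 5/72; Ibtisam 5/48; Karim 5/72; Layth 5/144; Maysoon 5/144; Nabil 3/8; Samir 5/144; Umar 5/144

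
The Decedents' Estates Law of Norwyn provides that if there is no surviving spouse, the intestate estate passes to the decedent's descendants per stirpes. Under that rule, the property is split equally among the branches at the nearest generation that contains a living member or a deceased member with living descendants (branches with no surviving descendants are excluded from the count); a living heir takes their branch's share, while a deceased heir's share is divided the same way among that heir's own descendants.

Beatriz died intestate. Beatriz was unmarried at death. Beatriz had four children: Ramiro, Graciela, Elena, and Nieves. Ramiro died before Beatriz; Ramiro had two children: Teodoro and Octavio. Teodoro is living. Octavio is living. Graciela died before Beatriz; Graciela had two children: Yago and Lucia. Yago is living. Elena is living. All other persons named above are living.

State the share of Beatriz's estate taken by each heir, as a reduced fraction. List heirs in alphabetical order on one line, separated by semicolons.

There is no surviving spouse, so the entire estate passes to Beatriz's descendants per stirpes.
The estate is divided into 4 equal shares of 1/4 among Ramiro, Graciela, Elena, Nieves.
Ramiro predeceased; the 1/4 allotted to Ramiro's branch passes to Ramiro's issue by representation.
The 1/4 is divided into 2 equal shares of 1/8 among Teodoro, Octavio.
Teodoro is living and takes 1/8.
Octavio is living and takes 1/8.
Graciela predeceased; the 1/4 allotted to Graciela's branch passes to Graciela's issue by representation.
The 1/4 is divided into 2 equal shares of 1/8 among Yago, Lucia.
Yago is living and takes 1/8.
Lucia is living and takes 1/8.
Elena is living and takes 1/4.
Nieves is living and takes 1/4.

Elena 1/4; Lucia 1/8; Nieves 1/4; Octavio 1/8; Teodoro 1/8; Yago 1/8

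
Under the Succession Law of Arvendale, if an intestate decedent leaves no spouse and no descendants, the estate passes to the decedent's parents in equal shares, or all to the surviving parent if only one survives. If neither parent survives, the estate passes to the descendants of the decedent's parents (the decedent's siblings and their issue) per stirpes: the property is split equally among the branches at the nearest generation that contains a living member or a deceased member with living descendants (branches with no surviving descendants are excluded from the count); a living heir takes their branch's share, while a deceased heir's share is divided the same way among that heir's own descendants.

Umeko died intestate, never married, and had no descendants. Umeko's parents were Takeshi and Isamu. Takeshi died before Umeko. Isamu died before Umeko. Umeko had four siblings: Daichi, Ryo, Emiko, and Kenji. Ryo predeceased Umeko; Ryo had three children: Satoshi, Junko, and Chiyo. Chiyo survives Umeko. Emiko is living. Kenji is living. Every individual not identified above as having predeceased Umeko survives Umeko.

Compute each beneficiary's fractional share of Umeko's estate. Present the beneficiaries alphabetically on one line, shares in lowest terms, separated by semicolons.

Neither parent survives and there are no descendants, so the estate passes to Umeko's siblings and their issue per stirpes.
The estate is divided into 4 equal shares of 1/4 among Daichi, Ryo, Emiko, Kenji.
Daichi is living and takes 1/4.
Ryo predeceased; the 1/4 allotted to Ryo's branch passes to Ryo's issue by representation.
The 1/4 is divided into 3 equal shares of 1/12 among Satoshi, Junko, Chiyo.
Satoshi is living and takes 1/12.
Junko is living and takes 1/12.
Chiyo is living and takes 1/12.
Emiko is living and takes 1/4.
Kenji is living and takes 1/4.

Chiyo 1/12; Daichi 1/4; Emiko 1/4; Junko 1/12; Kenji 1/4; Satoshi 1/12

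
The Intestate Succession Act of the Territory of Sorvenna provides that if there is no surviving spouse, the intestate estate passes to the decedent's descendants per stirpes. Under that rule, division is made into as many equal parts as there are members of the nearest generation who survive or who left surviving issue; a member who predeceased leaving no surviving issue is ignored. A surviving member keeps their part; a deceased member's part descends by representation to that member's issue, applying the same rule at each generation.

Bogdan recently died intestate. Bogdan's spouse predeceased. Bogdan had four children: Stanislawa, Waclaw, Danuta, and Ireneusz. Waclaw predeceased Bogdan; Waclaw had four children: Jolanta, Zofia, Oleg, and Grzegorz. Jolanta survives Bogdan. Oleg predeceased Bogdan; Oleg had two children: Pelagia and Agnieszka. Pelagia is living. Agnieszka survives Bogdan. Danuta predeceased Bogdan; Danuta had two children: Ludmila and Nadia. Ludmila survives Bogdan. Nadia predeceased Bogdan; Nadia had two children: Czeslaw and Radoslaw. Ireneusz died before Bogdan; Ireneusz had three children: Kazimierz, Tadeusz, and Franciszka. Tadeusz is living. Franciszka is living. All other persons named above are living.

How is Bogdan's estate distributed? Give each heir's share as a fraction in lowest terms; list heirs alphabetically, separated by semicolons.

Agnieszka 1/32; Czeslaw 1/16; Franciszka 1/12; Grzegorz 1/16; Jolanta 1/16; Kazimierz 1/12; Ludmila 1/8; Pelagia 1/32; Radoslaw 1/16; Stanislawa 1/4; Tadeusz 1/12; Zofia 1/16

There is no surviving spouse, so the entire estate passes to Bogdan's descendants per stirpes.
The estate is divided into 4 equal shares of 1/4 among Stanislawa, Waclaw, Danuta, Ireneusz.
Stanislawa is living and takes 1/4.
Waclaw predeceased; the 1/4 allotted to Waclaw's branch passes to Waclaw's issue by representation.
The 1/4 is divided into 4 equal shares of 1/16 among Jolanta, Zofia, Oleg, Grzegorz.
Jolanta is living and takes 1/16.
Zofia is living and takes 1/16.
Oleg predeceased; the 1/16 allotted to Oleg's branch passes to Oleg's issue by representation.
The 1/16 is divided into 2 equal shares of 1/32 among Pelagia, Agnieszka.
Pelagia is living and takes 1/32.
Agnieszka is living and takes 1/32.
Grzegorz is living and takes 1/16.
Danuta predeceased; the 1/4 allotted to Danuta's branch passes to Danuta's issue by representation.
The 1/4 is divided into 2 equal shares of 1/8 among Ludmila, Nadia.
Ludmila is living and takes 1/8.
Nadia predeceased; the 1/8 allotted to Nadia's branch passes to Nadia's issue by representation.
The 1/8 is divided into 2 equal shares of 1/16 among Czeslaw, Radoslaw.
Czeslaw is living and takes 1/16.
Radoslaw is living and takes 1/16.
Ireneusz predeceased; the 1/4 allotted to Ireneusz's branch passes to Ireneusz's issue by representation.
The 1/4 is divided into 3 equal shares of 1/12 among Kazimierz, Tadeusz, Franciszka.
Kazimierz is living and takes 1/12.
Tadeusz is living and takes 1/12.
Franciszka is living and takes 1/12.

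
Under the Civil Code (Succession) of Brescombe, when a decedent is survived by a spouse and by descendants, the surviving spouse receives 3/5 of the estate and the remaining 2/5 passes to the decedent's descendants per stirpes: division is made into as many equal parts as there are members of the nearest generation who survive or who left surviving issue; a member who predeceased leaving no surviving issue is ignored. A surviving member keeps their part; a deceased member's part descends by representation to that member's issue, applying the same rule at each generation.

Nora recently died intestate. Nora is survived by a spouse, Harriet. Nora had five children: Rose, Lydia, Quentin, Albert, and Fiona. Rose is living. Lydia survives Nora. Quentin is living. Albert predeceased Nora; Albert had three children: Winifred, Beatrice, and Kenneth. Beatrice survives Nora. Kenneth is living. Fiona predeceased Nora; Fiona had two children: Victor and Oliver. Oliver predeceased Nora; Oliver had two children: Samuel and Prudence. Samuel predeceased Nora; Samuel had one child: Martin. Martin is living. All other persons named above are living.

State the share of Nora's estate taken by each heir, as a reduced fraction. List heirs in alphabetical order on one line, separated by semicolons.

Harriet, as surviving spouse, takes 3/5.
The remaining 2/5 passes to Nora's descendants per stirpes.
The 2/5 is divided into 5 equal shares of 2/25 among Rose, Lydia, Quentin, Albert, Fiona.
Rose is living and takes 2/25.
Lydia is living and takes 2/25.
Quentin is living and takes 2/25.
Albert predeceased; the 2/25 allotted to Albert's branch passes to Albert's issue by representation.
The 2/25 is divided into 3 equal shares of 2/75 among Winifred, Beatrice, Kenneth.
Winifred is living and takes 2/75.
Beatrice is living and takes 2/75.
Kenneth is living and takes 2/75.
Fiona predeceased; the 2/25 allotted to Fiona's branch passes to Fiona's issue by representation.
The 2/25 is divided into 2 equal shares of 1/25 among Victor, Oliver.
Victor is living and takes 1/25.
Oliver predeceased; the 1/25 allotted to Oliver's branch passes to Oliver's issue by representation.
The 1/25 is divided into 2 equal shares of 1/50 among Samuel, Prudence.
Samuel predeceased; the 1/50 allotted to Samuel's branch passes to Samuel's issue by representation.
Martin is the sole taker at this level and receives the full 1/50.
Prudence is living and takes 1/50.

Beatrice 2/75; Harriet 3/5; Kenneth 2/75; Lydia 2/25; Martin 1/50; Prudence 1/50; Quentin 2/25; Rose 2/25; Victor 1/25; Winifred 2/75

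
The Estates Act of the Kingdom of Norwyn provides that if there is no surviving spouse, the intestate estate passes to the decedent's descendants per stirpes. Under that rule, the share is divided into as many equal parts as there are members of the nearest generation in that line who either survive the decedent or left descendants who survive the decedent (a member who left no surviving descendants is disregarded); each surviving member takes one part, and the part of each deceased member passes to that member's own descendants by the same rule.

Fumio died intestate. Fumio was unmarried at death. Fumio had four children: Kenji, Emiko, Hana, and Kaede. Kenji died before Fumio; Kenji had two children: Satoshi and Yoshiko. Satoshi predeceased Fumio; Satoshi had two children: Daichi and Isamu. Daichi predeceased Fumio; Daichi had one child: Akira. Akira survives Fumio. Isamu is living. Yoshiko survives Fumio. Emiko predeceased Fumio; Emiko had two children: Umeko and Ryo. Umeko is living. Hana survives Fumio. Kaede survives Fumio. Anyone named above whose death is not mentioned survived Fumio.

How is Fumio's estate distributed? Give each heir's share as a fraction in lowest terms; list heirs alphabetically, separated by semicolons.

Akira 1/16; Hana 1/4; Isamu 1/16; Kaede 1/4; Ryo 1/8; Umeko 1/8; Yoshiko 1/8

There is no surviving spouse, so the entire estate passes to Fumio's descendants per stirpes.
The estate is divided into 4 equal shares of 1/4 among Kenji, Emiko, Hana, Kaede.
Kenji predeceased; the 1/4 allotted to Kenji's branch passes to Kenji's issue by representation.
The 1/4 is divided into 2 equal shares of 1/8 among Satoshi, Yoshiko.
Satoshi predeceased; the 1/8 allotted to Satoshi's branch passes to Satoshi's issue by representation.
The 1/8 is divided into 2 equal shares of 1/16 among Daichi, Isamu.
Daichi predeceased; the 1/16 allotted to Daichi's branch passes to Daichi's issue by representation.
Akira is the sole taker at this level and receives the full 1/16.
Isamu is living and takes 1/16.
Yoshiko is living and takes 1/8.
Emiko predeceased; the 1/4 allotted to Emiko's branch passes to Emiko's issue by representation.
The 1/4 is divided into 2 equal shares of 1/8 among Umeko, Ryo.
Umeko is living and takes 1/8.
Ryo is living and takes 1/8.
Hana is living and takes 1/4.
Kaede is living and takes 1/4.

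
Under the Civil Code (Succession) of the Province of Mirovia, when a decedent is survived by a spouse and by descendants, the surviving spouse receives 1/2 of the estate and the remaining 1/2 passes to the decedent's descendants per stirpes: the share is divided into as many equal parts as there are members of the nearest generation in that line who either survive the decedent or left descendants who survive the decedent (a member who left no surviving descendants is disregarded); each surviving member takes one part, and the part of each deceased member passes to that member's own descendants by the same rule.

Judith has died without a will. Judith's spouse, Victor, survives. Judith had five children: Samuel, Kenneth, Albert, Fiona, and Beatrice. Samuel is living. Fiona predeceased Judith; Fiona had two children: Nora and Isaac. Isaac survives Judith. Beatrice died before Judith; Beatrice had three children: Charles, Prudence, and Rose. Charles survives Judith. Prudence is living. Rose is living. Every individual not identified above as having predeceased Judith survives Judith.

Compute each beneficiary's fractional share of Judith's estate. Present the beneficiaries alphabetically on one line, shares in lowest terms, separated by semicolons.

Victor, as surviving spouse, takes 1/2.
The remaining 1/2 passes to Judith's descendants per stirpes.
The 1/2 is divided into 5 equal shares of 1/10 among Samuel, Kenneth, Albert, Fiona, Beatrice.
Samuel is living and takes 1/10.
Kenneth is living and takes 1/10.
Albert is living and takes 1/10.
Fiona predeceased; the 1/10 allotted to Fiona's branch passes to Fiona's issue by representation.
The 1/10 is divided into 2 equal shares of 1/20 among Nora, Isaac.
Nora is living and takes 1/20.
Isaac is living and takes 1/20.
Beatrice predeceased; the 1/10 allotted to Beatrice's branch passes to Beatrice's issue by representation.
The 1/10 is divided into 3 equal shares of 1/30 among Charles, Prudence, Rose.
Charles is living and takes 1/30.
Prudence is living and takes 1/30.
Rose is living and takes 1/30.

Albert 1/10; Charles 1/30; Isaac 1/20; Kenneth 1/10; Nora 1/20; Prudence 1/30; Rose 1/30; Samuel 1/10; Victor 1/2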